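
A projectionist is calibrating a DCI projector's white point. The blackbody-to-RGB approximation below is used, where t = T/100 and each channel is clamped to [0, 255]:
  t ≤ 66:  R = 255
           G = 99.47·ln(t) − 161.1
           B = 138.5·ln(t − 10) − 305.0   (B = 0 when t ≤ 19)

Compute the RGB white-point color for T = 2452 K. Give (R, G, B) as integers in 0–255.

(255, 157, 66)

t = 2452/100 = 24.52; the t ≤ 66 branch applies.
R = 255 by definition for t ≤ 66.
G = 99.47·ln 24.52 − 161.1 = 99.47·3.1995 − 161.1 = 157.153.
B = 138.5·ln(24.52 − 10) − 305.0 = 138.5·ln 14.52 − 305.0 = 138.5·2.6755 − 305.0 = 65.560.
Rounded: (255, 157, 66).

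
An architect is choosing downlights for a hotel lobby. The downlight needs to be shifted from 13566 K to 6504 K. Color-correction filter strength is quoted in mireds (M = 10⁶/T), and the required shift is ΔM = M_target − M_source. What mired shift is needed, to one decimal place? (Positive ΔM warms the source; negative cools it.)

+80.0 mireds

M_source = 10⁶/13566 = 73.714; M_target = 10⁶/6504 = 153.752.
ΔM = 153.752 − 73.714 = 80.038 → +80.0 mireds, a warming shift.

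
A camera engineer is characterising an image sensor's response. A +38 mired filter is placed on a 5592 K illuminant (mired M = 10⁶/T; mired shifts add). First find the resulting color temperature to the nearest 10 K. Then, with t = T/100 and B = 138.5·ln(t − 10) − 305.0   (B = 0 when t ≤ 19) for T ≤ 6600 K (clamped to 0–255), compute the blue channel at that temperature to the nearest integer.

M_in = 10⁶/5592 = 178.83; M_out = 178.83 + (+38) = 216.83.
T_out = 10⁶/216.83 = 4612.0 K → 4610 K; t = 46.1.
B = 138.5·ln(46.1 − 10) − 305.0 = 138.5·ln 36.1 − 305.0 = 138.5·3.5863 − 305.0 = 191.702.
Rounded: 192.

192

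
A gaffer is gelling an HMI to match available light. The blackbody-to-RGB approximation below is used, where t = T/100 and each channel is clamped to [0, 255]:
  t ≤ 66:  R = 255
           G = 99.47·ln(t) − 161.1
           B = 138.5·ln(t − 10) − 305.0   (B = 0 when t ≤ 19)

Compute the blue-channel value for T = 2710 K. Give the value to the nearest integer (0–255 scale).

88

t = 2710/100 = 27.1; the t ≤ 66 branch applies.
B = 138.5·ln(27.1 − 10) − 305.0 = 138.5·ln 17.1 − 305.0 = 138.5·2.8391 − 305.0 = 88.212.
Rounded: 88.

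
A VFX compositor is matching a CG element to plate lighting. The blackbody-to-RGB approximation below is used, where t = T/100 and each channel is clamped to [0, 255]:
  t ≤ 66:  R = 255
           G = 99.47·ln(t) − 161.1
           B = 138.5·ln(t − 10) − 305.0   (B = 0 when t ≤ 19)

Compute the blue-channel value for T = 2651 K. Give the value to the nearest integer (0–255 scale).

t = 2651/100 = 26.51; the t ≤ 66 branch applies.
B = 138.5·ln(26.51 − 10) − 305.0 = 138.5·ln 16.51 − 305.0 = 138.5·2.8040 − 305.0 = 83.349.
Rounded: 83.

83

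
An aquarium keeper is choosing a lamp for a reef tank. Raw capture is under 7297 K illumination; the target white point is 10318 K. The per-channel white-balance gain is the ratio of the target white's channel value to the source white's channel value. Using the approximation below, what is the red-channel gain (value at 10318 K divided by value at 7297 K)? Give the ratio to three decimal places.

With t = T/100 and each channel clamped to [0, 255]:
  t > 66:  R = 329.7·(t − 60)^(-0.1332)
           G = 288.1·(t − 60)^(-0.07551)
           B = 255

At 7297 K (t = 72.97):
  R = 329.7·(72.97 − 60)^(-0.1332) = 329.7·12.97^(-0.1332) = 329.7·0.71081 = 234.356.
At 10318 K (t = 103.18):
  R = 329.7·(103.18 − 60)^(-0.1332) = 329.7·43.18^(-0.1332) = 329.7·0.60559 = 199.664.
Gain = 199.664 / 234.356 = 0.8520 → 0.852.

0.852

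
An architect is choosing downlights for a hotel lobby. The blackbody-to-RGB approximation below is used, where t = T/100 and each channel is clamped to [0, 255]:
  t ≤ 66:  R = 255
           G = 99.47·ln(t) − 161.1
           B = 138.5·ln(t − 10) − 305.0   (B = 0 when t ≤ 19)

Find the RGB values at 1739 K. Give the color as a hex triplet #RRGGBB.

t = 1739/100 = 17.39; the t ≤ 66 branch applies.
R = 255 by definition for t ≤ 66.
G = 99.47·ln 17.39 − 161.1 = 99.47·2.8559 − 161.1 = 122.976.
t = 17.39 ≤ 19, so B = 0.
Rounded: (255, 123, 0).
In hex: #FF7B00.

#FF7B00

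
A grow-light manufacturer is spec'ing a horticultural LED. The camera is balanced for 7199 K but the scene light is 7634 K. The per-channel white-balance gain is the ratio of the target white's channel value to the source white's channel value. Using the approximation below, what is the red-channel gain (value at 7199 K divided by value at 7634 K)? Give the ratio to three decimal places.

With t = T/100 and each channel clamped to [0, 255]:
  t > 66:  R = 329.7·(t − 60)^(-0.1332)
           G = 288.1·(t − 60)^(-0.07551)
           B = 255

1.042

At 7634 K (t = 76.34):
  R = 329.7·(76.34 − 60)^(-0.1332) = 329.7·16.34^(-0.1332) = 329.7·0.68928 = 227.255.
At 7199 K (t = 71.99):
  R = 329.7·(71.99 − 60)^(-0.1332) = 329.7·11.99^(-0.1332) = 329.7·0.71829 = 236.821.
Gain = 236.821 / 227.255 = 1.0421 → 1.042.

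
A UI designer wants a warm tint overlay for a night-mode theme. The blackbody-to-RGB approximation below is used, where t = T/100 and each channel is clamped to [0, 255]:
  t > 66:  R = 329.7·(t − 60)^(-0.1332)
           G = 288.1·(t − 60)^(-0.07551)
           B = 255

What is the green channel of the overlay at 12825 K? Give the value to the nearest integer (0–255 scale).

209

t = 12825/100 = 128.25; the t > 66 branch applies.
G = 288.1·(128.25 − 60)^(-0.07551) = 288.1·68.25^(-0.07551) = 288.1·0.72695 = 209.435.
Rounded: 209.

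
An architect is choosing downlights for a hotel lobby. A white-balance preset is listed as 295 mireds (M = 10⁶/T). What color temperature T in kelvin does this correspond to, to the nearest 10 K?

3390 K

T = 10⁶ / 295 = 3389.83 K → 3390 K.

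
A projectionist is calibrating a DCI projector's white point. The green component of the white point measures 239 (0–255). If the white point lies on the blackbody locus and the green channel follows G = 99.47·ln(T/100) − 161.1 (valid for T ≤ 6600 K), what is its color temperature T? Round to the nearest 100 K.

ln t = (239 + 161.1) / 99.47 = 4.0223.
t = e^4.0223 = 55.830.
T = 100·t = 5583 K → 5600 K to the nearest 100 K.

5600 K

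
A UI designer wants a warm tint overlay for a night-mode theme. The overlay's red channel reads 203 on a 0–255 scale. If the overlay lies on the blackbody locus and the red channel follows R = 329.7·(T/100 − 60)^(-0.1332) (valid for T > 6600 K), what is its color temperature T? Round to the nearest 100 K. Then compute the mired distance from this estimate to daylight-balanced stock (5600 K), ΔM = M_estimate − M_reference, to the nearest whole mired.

-77 mireds

(t − 60)^(-0.1332) = 203/329.7 = 0.61571.
t − 60 = 0.61571^(1/-0.1332) = 0.61571^(-7.508) = 38.129, so t = 98.129.
T = 100·t = 9813 K → 9800 K to the nearest 100 K.
M_estimate = 10⁶/9800 = 102.04; M_reference = 10⁶/5600 = 178.57.
ΔM = 102.04 − 178.57 = -76.53 → -77 mireds.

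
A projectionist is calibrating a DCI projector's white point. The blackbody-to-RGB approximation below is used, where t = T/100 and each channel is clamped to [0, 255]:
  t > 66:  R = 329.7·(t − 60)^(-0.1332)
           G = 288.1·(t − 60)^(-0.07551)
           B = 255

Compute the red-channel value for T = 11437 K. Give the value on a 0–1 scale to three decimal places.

0.759

t = 11437/100 = 114.37; the t > 66 branch applies.
R = 329.7·(114.37 − 60)^(-0.1332) = 329.7·54.37^(-0.1332) = 329.7·0.58729 = 193.628.
On a 0–1 scale: 193.628/255 = 0.7593 → 0.759.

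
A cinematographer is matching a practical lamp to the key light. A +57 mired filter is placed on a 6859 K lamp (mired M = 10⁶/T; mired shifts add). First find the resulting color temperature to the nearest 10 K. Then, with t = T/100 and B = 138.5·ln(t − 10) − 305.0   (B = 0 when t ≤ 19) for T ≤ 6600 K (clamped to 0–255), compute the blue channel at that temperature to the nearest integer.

M_in = 10⁶/6859 = 145.79; M_out = 145.79 + (+57) = 202.79.
T_out = 10⁶/202.79 = 4931.1 K → 4930 K; t = 49.3.
B = 138.5·ln(49.3 − 10) − 305.0 = 138.5·ln 39.3 − 305.0 = 138.5·3.6712 − 305.0 = 203.465.
Rounded: 203.

203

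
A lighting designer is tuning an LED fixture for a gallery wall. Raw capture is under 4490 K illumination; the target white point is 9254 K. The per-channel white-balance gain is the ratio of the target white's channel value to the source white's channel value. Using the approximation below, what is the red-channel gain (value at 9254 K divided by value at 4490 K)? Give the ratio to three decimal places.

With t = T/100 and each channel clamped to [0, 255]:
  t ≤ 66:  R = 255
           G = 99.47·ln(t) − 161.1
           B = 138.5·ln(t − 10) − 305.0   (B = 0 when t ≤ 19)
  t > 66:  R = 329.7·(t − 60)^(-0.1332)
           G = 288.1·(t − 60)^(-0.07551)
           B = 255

At 4490 K (t = 44.9):
  R = 255 by definition for t ≤ 66.
At 9254 K (t = 92.54):
  R = 329.7·(92.54 − 60)^(-0.1332) = 329.7·32.54^(-0.1332) = 329.7·0.62885 = 207.331.
Gain = 207.331 / 255.000 = 0.8131 → 0.813.

0.813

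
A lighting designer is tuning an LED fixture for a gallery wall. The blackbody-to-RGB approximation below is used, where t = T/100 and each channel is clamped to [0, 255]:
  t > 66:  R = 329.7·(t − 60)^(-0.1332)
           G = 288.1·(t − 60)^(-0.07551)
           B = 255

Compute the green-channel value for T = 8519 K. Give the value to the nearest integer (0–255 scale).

t = 8519/100 = 85.19; the t > 66 branch applies.
G = 288.1·(85.19 − 60)^(-0.07551) = 288.1·25.19^(-0.07551) = 288.1·0.78378 = 225.807.
Rounded: 226.

226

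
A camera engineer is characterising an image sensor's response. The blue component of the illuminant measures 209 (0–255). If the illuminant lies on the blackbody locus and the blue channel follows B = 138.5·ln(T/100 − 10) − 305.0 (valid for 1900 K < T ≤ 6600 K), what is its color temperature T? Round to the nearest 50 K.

ln(t − 10) = (209 + 305.0) / 138.5 = 3.7112.
t − 10 = e^3.7112 = 40.903, so t = 50.903.
T = 100·t = 5090 K → 5100 K to the nearest 50 K.

5100 K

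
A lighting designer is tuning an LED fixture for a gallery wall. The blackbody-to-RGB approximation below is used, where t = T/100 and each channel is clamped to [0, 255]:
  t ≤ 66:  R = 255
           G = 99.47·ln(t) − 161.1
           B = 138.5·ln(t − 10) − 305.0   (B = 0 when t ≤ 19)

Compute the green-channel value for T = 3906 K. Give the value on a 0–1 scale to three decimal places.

0.798

t = 3906/100 = 39.06; the t ≤ 66 branch applies.
G = 99.47·ln 39.06 − 161.1 = 99.47·3.6651 − 161.1 = 203.467.
On a 0–1 scale: 203.467/255 = 0.7979 → 0.798.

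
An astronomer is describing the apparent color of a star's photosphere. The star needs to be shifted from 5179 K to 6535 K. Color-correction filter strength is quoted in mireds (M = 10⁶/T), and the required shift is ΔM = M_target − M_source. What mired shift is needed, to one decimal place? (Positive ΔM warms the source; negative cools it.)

M_source = 10⁶/5179 = 193.087; M_target = 10⁶/6535 = 153.022.
ΔM = 153.022 − 193.087 = -40.065 → -40.1 mireds, a cooling shift.

-40.1 mireds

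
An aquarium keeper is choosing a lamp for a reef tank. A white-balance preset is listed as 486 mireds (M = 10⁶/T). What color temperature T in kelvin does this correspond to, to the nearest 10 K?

T = 10⁶ / 486 = 2057.61 K → 2060 K.

2060 K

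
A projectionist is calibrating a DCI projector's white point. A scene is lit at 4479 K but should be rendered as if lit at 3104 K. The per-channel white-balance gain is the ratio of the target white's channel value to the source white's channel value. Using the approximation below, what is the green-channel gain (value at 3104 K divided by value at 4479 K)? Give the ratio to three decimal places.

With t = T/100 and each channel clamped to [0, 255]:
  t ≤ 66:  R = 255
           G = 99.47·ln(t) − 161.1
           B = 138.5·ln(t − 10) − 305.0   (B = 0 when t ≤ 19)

At 4479 K (t = 44.79):
  G = 99.47·ln 44.79 − 161.1 = 99.47·3.8020 − 161.1 = 217.083.
At 3104 K (t = 31.04):
  G = 99.47·ln 31.04 − 161.1 = 99.47·3.4353 − 161.1 = 180.607.
Gain = 180.607 / 217.083 = 0.8320 → 0.832.

0.832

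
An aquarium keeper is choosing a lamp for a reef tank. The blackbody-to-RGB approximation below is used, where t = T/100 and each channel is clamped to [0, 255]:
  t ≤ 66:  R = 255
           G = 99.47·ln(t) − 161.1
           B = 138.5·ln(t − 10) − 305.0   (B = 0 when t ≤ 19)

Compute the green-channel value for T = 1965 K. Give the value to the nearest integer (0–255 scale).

135

t = 1965/100 = 19.65; the t ≤ 66 branch applies.
G = 99.47·ln 19.65 − 161.1 = 99.47·2.9781 − 161.1 = 135.129.
Rounded: 135.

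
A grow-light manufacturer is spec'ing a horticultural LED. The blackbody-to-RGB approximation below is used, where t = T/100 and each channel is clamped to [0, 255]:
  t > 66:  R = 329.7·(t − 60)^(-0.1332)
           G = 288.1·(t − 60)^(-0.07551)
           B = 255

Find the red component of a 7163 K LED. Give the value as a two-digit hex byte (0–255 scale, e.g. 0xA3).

0xEE

t = 7163/100 = 71.63; the t > 66 branch applies.
R = 329.7·(71.63 − 60)^(-0.1332) = 329.7·11.63^(-0.1332) = 329.7·0.72122 = 237.785.
Rounded: 238; in hex, 0xEE.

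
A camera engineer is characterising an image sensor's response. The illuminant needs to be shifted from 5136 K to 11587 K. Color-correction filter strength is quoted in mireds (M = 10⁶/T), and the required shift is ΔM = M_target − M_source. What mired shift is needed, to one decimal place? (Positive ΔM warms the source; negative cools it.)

-108.4 mireds

M_source = 10⁶/5136 = 194.704; M_target = 10⁶/11587 = 86.304.
ΔM = 86.304 − 194.704 = -108.400 → -108.4 mireds, a cooling shift.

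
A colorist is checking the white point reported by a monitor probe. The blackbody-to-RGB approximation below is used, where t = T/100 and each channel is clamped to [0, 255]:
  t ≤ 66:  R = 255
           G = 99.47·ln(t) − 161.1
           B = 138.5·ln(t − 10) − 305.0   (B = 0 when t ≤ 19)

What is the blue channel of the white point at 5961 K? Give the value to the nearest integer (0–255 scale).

236

t = 5961/100 = 59.61; the t ≤ 66 branch applies.
B = 138.5·ln(59.61 − 10) − 305.0 = 138.5·ln 49.61 − 305.0 = 138.5·3.9042 − 305.0 = 235.731.
Rounded: 236.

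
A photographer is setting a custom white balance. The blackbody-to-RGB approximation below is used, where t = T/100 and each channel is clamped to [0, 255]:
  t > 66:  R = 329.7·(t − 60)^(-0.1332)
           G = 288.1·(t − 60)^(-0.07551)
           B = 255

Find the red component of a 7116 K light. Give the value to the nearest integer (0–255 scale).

t = 7116/100 = 71.16; the t > 66 branch applies.
R = 329.7·(71.16 − 60)^(-0.1332) = 329.7·11.16^(-0.1332) = 329.7·0.72519 = 239.095.
Rounded: 239.

239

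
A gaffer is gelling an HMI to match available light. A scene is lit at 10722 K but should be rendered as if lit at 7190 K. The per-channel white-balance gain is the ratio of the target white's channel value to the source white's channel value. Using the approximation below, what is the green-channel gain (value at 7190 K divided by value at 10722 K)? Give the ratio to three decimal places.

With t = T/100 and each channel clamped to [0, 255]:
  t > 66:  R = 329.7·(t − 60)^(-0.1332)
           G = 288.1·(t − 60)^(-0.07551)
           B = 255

1.110

At 10722 K (t = 107.22):
  G = 288.1·(107.22 − 60)^(-0.07551) = 288.1·47.22^(-0.07551) = 288.1·0.74746 = 215.343.
At 7190 K (t = 71.9):
  G = 288.1·(71.9 − 60)^(-0.07551) = 288.1·11.9^(-0.07551) = 288.1·0.82944 = 238.962.
Gain = 238.962 / 215.343 = 1.1097 → 1.110.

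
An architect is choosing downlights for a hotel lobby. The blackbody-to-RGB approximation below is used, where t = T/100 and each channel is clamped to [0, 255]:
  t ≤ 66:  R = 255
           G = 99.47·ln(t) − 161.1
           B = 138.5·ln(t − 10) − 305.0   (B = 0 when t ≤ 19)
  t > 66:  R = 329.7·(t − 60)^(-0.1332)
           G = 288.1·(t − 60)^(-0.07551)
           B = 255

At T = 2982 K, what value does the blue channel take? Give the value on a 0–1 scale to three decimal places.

0.426

t = 2982/100 = 29.82; the t ≤ 66 branch applies.
B = 138.5·ln(29.82 − 10) − 305.0 = 138.5·ln 19.82 − 305.0 = 138.5·2.9867 − 305.0 = 108.657.
On a 0–1 scale: 108.657/255 = 0.4261 → 0.426.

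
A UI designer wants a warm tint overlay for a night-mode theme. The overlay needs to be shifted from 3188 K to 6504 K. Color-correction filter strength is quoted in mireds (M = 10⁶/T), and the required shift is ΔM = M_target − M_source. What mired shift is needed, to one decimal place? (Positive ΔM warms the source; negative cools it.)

M_source = 10⁶/3188 = 313.676; M_target = 10⁶/6504 = 153.752.
ΔM = 153.752 − 313.676 = -159.925 → -159.9 mireds, a cooling shift.

-159.9 mireds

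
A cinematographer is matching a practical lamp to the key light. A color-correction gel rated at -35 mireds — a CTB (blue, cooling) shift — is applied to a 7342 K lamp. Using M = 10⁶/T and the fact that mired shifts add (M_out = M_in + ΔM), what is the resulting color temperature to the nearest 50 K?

M_in = 10⁶/7342 = 136.20 mireds.
M_out = 136.20 + (-35) = 101.20 mireds.
T_out = 10⁶/101.20 = 9881.2 K → 9900 K.

9900 K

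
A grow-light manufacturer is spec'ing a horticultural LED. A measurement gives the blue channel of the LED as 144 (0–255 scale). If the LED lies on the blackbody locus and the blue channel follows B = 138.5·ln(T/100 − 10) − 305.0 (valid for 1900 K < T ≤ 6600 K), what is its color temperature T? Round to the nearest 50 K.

3550 K

ln(t − 10) = (144 + 305.0) / 138.5 = 3.2419.
t − 10 = e^3.2419 = 25.582, so t = 35.582.
T = 100·t = 3558 K → 3550 K to the nearest 50 K.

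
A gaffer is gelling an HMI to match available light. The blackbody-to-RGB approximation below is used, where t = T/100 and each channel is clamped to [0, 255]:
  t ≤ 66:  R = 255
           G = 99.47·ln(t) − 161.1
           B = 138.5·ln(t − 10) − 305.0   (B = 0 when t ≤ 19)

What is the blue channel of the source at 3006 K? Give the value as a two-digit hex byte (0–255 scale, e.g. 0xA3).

0x6E

t = 3006/100 = 30.06; the t ≤ 66 branch applies.
B = 138.5·ln(30.06 − 10) − 305.0 = 138.5·ln 20.06 − 305.0 = 138.5·2.9987 − 305.0 = 110.324.
Rounded: 110; in hex, 0x6E.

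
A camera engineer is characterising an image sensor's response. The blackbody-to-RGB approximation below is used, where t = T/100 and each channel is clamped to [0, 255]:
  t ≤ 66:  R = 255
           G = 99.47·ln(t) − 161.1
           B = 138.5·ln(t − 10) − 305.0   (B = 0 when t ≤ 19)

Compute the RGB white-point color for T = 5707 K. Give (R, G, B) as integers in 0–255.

(255, 241, 228)

t = 5707/100 = 57.07; the t ≤ 66 branch applies.
R = 255 by definition for t ≤ 66.
G = 99.47·ln 57.07 − 161.1 = 99.47·4.0443 − 161.1 = 241.184.
B = 138.5·ln(57.07 − 10) − 305.0 = 138.5·ln 47.07 − 305.0 = 138.5·3.8516 − 305.0 = 228.452.
Rounded: (255, 241, 228).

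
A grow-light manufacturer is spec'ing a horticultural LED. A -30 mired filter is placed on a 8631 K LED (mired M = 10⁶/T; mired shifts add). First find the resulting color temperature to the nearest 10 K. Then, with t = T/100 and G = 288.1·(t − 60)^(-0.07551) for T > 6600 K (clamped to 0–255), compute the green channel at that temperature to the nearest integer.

212

M_in = 10⁶/8631 = 115.86; M_out = 115.86 + (-30) = 85.86.
T_out = 10⁶/85.86 = 11646.7 K → 11650 K; t = 116.5.
G = 288.1·(116.5 − 60)^(-0.07551) = 288.1·56.5^(-0.07551) = 288.1·0.73740 = 212.445.
Rounded: 212.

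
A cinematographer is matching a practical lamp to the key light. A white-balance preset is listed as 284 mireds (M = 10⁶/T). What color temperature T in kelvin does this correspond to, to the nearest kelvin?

3521 K

T = 10⁶ / 284 = 3521.13 K → 3521 K.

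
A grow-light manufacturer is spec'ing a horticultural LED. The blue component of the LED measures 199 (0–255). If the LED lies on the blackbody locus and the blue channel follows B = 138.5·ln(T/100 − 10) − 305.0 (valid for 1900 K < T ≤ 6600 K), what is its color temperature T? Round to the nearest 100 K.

4800 K

ln(t − 10) = (199 + 305.0) / 138.5 = 3.6390.
t − 10 = e^3.6390 = 38.053, so t = 48.053.
T = 100·t = 4805 K → 4800 K to the nearest 100 K.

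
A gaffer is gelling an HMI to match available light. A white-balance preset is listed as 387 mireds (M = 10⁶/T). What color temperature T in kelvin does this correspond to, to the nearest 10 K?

2580 K

T = 10⁶ / 387 = 2583.98 K → 2580 K.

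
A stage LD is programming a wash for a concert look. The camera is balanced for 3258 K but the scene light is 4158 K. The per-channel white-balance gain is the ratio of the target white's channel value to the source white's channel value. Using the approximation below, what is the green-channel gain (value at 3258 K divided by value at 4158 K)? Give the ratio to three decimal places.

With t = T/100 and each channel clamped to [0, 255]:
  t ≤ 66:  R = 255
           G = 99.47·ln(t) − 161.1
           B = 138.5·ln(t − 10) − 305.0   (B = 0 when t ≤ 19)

0.884

At 4158 K (t = 41.58):
  G = 99.47·ln 41.58 − 161.1 = 99.47·3.7276 − 161.1 = 209.686.
At 3258 K (t = 32.58):
  G = 99.47·ln 32.58 − 161.1 = 99.47·3.4837 − 161.1 = 185.424.
Gain = 185.424 / 209.686 = 0.8843 → 0.884.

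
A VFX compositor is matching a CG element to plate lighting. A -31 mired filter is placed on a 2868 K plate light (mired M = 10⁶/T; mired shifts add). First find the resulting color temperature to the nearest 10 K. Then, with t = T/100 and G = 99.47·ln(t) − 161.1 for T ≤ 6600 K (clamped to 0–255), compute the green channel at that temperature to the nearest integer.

M_in = 10⁶/2868 = 348.68; M_out = 348.68 + (-31) = 317.68.
T_out = 10⁶/317.68 = 3147.9 K → 3150 K; t = 31.5.
G = 99.47·ln 31.5 − 161.1 = 99.47·3.4500 − 161.1 = 182.070.
Rounded: 182.

182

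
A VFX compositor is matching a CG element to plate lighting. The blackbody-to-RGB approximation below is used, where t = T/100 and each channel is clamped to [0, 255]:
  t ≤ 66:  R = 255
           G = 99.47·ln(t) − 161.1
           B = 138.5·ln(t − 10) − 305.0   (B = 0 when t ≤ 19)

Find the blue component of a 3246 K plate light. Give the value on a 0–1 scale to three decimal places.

t = 3246/100 = 32.46; the t ≤ 66 branch applies.
B = 138.5·ln(32.46 − 10) − 305.0 = 138.5·ln 22.46 − 305.0 = 138.5·3.1117 − 305.0 = 125.975.
On a 0–1 scale: 125.975/255 = 0.4940 → 0.494.

0.494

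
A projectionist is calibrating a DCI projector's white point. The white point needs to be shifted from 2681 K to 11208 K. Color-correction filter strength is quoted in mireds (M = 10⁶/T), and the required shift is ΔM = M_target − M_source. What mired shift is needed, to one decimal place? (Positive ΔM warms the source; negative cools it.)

-283.8 mireds

M_source = 10⁶/2681 = 372.995; M_target = 10⁶/11208 = 89.222.
ΔM = 89.222 − 372.995 = -283.773 → -283.8 mireds, a cooling shift.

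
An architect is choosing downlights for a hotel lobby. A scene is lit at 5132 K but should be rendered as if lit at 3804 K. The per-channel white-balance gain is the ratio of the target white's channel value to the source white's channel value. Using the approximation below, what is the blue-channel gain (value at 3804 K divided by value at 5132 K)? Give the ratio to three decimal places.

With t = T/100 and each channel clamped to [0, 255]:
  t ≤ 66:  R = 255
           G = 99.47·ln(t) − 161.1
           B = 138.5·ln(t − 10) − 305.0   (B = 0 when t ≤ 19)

At 5132 K (t = 51.32):
  B = 138.5·ln(51.32 − 10) − 305.0 = 138.5·ln 41.32 − 305.0 = 138.5·3.7213 − 305.0 = 210.407.
At 3804 K (t = 38.04):
  B = 138.5·ln(38.04 − 10) − 305.0 = 138.5·ln 28.04 − 305.0 = 138.5·3.3336 − 305.0 = 156.708.
Gain = 156.708 / 210.407 = 0.7448 → 0.745.

0.745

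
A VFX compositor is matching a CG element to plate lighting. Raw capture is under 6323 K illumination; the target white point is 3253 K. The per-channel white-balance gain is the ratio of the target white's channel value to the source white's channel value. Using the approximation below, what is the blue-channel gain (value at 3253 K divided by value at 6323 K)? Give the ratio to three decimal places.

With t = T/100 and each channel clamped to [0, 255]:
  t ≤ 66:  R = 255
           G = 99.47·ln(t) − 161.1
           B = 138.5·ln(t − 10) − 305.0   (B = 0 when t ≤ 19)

0.515

At 6323 K (t = 63.23):
  B = 138.5·ln(63.23 − 10) − 305.0 = 138.5·ln 53.23 − 305.0 = 138.5·3.9746 − 305.0 = 245.485.
At 3253 K (t = 32.53):
  B = 138.5·ln(32.53 − 10) − 305.0 = 138.5·ln 22.53 − 305.0 = 138.5·3.1148 − 305.0 = 126.406.
Gain = 126.406 / 245.485 = 0.5149 → 0.515.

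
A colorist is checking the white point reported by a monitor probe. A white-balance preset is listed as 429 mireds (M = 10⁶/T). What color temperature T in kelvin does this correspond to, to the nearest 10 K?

T = 10⁶ / 429 = 2331.00 K → 2330 K.

2330 K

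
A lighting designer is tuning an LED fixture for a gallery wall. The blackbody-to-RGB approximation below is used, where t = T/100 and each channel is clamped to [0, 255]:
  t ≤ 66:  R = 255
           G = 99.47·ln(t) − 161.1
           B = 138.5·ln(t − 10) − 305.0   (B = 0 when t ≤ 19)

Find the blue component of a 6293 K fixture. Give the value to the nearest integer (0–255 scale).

245

t = 6293/100 = 62.93; the t ≤ 66 branch applies.
B = 138.5·ln(62.93 − 10) − 305.0 = 138.5·ln 52.93 − 305.0 = 138.5·3.9690 − 305.0 = 244.702.
Rounded: 245.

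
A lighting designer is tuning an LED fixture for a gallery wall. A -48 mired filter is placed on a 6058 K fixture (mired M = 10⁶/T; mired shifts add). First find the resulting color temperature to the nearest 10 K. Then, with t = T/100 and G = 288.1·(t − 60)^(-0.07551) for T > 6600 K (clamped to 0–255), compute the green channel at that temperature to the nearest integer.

226

M_in = 10⁶/6058 = 165.07; M_out = 165.07 + (-48) = 117.07.
T_out = 10⁶/117.07 = 8541.8 K → 8540 K; t = 85.4.
G = 288.1·(85.4 − 60)^(-0.07551) = 288.1·25.4^(-0.07551) = 288.1·0.78329 = 225.665.
Rounded: 226.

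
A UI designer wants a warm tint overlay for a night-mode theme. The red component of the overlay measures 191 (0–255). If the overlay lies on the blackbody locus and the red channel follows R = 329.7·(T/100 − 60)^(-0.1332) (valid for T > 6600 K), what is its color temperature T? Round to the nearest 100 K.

12000 K

(t − 60)^(-0.1332) = 191/329.7 = 0.57931.
t − 60 = 0.57931^(1/-0.1332) = 0.57931^(-7.508) = 60.245, so t = 120.245.
T = 100·t = 12025 K → 12000 K to the nearest 100 K.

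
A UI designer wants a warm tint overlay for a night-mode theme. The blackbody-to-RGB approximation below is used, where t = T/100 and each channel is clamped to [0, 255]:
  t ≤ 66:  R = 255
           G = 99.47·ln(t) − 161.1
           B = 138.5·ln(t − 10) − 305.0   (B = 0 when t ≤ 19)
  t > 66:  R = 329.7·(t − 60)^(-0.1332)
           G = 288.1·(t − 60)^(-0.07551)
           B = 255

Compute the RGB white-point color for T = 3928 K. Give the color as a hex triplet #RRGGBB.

#FFCCA3

t = 3928/100 = 39.28; the t ≤ 66 branch applies.
R = 255 by definition for t ≤ 66.
G = 99.47·ln 39.28 − 161.1 = 99.47·3.6707 − 161.1 = 204.026.
B = 138.5·ln(39.28 − 10) − 305.0 = 138.5·ln 29.28 − 305.0 = 138.5·3.3769 − 305.0 = 162.701.
Rounded: (255, 204, 163).
In hex: #FFCCA3.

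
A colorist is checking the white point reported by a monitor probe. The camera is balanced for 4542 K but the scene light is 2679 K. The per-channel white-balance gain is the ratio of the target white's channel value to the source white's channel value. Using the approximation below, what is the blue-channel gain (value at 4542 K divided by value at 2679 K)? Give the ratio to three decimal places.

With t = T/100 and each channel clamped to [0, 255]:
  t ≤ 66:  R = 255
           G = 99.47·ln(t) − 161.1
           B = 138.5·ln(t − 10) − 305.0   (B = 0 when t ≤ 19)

At 2679 K (t = 26.79):
  B = 138.5·ln(26.79 − 10) − 305.0 = 138.5·ln 16.79 − 305.0 = 138.5·2.8208 − 305.0 = 85.679.
At 4542 K (t = 45.42):
  B = 138.5·ln(45.42 − 10) − 305.0 = 138.5·ln 35.42 − 305.0 = 138.5·3.5673 − 305.0 = 189.068.
Gain = 189.068 / 85.679 = 2.2067 → 2.207.

2.207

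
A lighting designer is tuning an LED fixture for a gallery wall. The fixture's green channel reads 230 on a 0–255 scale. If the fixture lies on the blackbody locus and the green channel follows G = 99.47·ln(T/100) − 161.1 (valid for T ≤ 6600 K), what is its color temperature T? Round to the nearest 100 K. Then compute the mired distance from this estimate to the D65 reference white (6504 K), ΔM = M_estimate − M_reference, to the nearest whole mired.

ln t = (230 + 161.1) / 99.47 = 3.9318.
t = e^3.9318 = 51.001.
T = 100·t = 5100 K → 5100 K to the nearest 100 K.
M_estimate = 10⁶/5100 = 196.08; M_reference = 10⁶/6504 = 153.75.
ΔM = 196.08 − 153.75 = 42.33 → +42 mireds.

+42 mireds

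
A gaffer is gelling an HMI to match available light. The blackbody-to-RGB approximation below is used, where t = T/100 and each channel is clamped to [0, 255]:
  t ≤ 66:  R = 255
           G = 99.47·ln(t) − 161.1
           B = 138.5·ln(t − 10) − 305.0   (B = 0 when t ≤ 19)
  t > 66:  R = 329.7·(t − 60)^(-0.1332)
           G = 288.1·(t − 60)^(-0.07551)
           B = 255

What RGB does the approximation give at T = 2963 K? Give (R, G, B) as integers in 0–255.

(255, 176, 107)

t = 2963/100 = 29.63; the t ≤ 66 branch applies.
R = 255 by definition for t ≤ 66.
G = 99.47·ln 29.63 − 161.1 = 99.47·3.3888 − 161.1 = 175.983.
B = 138.5·ln(29.63 − 10) − 305.0 = 138.5·ln 19.63 − 305.0 = 138.5·2.9771 − 305.0 = 107.323.
Rounded: (255, 176, 107).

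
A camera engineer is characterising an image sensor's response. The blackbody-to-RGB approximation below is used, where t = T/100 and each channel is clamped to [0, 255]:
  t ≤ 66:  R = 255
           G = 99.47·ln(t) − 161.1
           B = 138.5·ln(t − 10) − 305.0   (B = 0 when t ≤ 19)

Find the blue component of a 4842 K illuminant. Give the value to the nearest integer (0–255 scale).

200

t = 4842/100 = 48.42; the t ≤ 66 branch applies.
B = 138.5·ln(48.42 − 10) − 305.0 = 138.5·ln 38.42 − 305.0 = 138.5·3.6486 − 305.0 = 200.328.
Rounded: 200.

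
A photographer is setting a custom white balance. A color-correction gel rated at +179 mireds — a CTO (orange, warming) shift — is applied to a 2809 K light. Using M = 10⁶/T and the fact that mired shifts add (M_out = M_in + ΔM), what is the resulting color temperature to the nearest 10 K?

M_in = 10⁶/2809 = 356.00 mireds.
M_out = 356.00 + (+179) = 535.00 mireds.
T_out = 10⁶/535.00 = 1869.2 K → 1870 K.

1870 K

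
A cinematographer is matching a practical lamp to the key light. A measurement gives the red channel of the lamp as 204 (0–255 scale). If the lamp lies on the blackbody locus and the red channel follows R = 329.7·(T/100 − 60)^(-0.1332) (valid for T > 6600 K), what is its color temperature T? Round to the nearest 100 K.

9700 K

(t − 60)^(-0.1332) = 204/329.7 = 0.61874.
t − 60 = 0.61874^(1/-0.1332) = 0.61874^(-7.508) = 36.748, so t = 96.748.
T = 100·t = 9675 K → 9700 K to the nearest 100 K.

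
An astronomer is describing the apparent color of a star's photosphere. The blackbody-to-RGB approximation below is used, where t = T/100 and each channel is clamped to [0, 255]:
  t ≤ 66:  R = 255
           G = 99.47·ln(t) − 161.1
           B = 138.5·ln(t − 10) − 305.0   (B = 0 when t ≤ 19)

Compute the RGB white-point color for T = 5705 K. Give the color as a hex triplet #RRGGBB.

#FFF1E4

t = 5705/100 = 57.05; the t ≤ 66 branch applies.
R = 255 by definition for t ≤ 66.
G = 99.47·ln 57.05 − 161.1 = 99.47·4.0439 − 161.1 = 241.150.
B = 138.5·ln(57.05 − 10) − 305.0 = 138.5·ln 47.05 − 305.0 = 138.5·3.8512 − 305.0 = 228.393.
Rounded: (255, 241, 228).
In hex: #FFF1E4.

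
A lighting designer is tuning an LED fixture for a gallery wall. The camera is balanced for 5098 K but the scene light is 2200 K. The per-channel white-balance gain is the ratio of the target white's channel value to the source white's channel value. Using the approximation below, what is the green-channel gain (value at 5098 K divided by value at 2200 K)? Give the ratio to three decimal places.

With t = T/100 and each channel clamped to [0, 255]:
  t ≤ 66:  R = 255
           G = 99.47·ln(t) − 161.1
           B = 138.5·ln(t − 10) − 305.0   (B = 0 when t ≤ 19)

1.571

At 2200 K (t = 22):
  G = 99.47·ln 22 − 161.1 = 99.47·3.0910 − 161.1 = 146.366.
At 5098 K (t = 50.98):
  G = 99.47·ln 50.98 − 161.1 = 99.47·3.9314 − 161.1 = 229.960.
Gain = 229.960 / 146.366 = 1.5711 → 1.571.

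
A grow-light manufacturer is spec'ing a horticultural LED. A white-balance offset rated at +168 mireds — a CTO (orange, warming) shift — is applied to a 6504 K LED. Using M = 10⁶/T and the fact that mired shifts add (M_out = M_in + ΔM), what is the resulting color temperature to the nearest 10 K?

3110 K

M_in = 10⁶/6504 = 153.75 mireds.
M_out = 153.75 + (+168) = 321.75 mireds.
T_out = 10⁶/321.75 = 3108.0 K → 3110 K.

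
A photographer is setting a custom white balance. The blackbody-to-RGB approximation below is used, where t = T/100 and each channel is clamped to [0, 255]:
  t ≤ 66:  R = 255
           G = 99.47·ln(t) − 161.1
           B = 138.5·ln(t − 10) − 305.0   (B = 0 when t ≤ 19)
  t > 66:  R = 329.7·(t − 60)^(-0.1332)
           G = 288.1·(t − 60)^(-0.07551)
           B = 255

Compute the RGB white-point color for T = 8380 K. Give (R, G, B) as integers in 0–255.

(216, 227, 255)

t = 8380/100 = 83.8; the t > 66 branch applies.
R = 329.7·(83.8 − 60)^(-0.1332) = 329.7·23.8^(-0.1332) = 329.7·0.65560 = 216.152.
G = 288.1·(83.8 − 60)^(-0.07551) = 288.1·23.8^(-0.07551) = 288.1·0.78714 = 226.776.
B = 255 by definition for t > 66.
Rounded: (216, 227, 255).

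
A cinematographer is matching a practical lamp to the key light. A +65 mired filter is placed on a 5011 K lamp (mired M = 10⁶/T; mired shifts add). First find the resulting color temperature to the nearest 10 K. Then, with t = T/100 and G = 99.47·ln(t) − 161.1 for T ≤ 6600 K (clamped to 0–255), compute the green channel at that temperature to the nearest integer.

200

M_in = 10⁶/5011 = 199.56; M_out = 199.56 + (+65) = 264.56.
T_out = 10⁶/264.56 = 3779.8 K → 3780 K; t = 37.8.
G = 99.47·ln 37.8 − 161.1 = 99.47·3.6323 − 161.1 = 200.206.
Rounded: 200.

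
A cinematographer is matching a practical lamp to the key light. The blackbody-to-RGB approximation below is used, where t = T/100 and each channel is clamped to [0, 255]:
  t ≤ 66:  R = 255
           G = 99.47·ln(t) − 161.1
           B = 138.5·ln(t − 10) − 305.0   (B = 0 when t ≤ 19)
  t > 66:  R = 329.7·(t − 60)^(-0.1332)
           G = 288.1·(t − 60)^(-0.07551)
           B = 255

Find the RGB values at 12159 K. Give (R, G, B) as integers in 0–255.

(190, 211, 255)

t = 12159/100 = 121.59; the t > 66 branch applies.
R = 329.7·(121.59 − 60)^(-0.1332) = 329.7·61.59^(-0.1332) = 329.7·0.57761 = 190.439.
G = 288.1·(121.59 − 60)^(-0.07551) = 288.1·61.59^(-0.07551) = 288.1·0.73261 = 211.066.
B = 255 by definition for t > 66.
Rounded: (190, 211, 255).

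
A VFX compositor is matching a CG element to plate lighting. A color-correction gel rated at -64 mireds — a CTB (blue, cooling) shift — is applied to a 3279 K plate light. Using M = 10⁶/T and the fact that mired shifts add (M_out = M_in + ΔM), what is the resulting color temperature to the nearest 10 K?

4150 K

M_in = 10⁶/3279 = 304.97 mireds.
M_out = 304.97 + (-64) = 240.97 mireds.
T_out = 10⁶/240.97 = 4149.9 K → 4150 K.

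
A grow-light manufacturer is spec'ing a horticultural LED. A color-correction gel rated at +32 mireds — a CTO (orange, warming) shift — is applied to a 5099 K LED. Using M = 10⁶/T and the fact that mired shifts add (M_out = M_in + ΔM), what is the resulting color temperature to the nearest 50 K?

4400 K

M_in = 10⁶/5099 = 196.12 mireds.
M_out = 196.12 + (+32) = 228.12 mireds.
T_out = 10⁶/228.12 = 4383.7 K → 4400 K.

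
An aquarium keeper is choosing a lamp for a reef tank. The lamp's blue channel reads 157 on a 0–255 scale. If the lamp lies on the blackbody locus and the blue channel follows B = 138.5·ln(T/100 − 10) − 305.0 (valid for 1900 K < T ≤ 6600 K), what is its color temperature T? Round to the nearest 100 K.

ln(t − 10) = (157 + 305.0) / 138.5 = 3.3357.
t − 10 = e^3.3357 = 28.099, so t = 38.099.
T = 100·t = 3810 K → 3800 K to the nearest 100 K.

3800 K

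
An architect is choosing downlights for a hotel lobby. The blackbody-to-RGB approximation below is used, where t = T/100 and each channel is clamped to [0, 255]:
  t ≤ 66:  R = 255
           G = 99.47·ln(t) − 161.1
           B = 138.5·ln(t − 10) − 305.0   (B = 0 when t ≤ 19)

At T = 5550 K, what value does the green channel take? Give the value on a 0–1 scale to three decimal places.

0.935

t = 5550/100 = 55.5; the t ≤ 66 branch applies.
G = 99.47·ln 55.5 − 161.1 = 99.47·4.0164 − 161.1 = 238.410.
On a 0–1 scale: 238.410/255 = 0.9349 → 0.935.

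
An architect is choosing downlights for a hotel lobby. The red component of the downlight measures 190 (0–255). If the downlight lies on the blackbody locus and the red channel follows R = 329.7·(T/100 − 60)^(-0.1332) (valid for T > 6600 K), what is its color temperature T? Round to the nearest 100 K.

12300 K

(t − 60)^(-0.1332) = 190/329.7 = 0.57628.
t − 60 = 0.57628^(1/-0.1332) = 0.57628^(-7.508) = 62.667, so t = 122.667.
T = 100·t = 12267 K → 12300 K to the nearest 100 K.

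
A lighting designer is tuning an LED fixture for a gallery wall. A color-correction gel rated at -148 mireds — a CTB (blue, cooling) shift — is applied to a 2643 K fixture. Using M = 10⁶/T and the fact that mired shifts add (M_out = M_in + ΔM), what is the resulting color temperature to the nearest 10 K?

M_in = 10⁶/2643 = 378.36 mireds.
M_out = 378.36 + (-148) = 230.36 mireds.
T_out = 10⁶/230.36 = 4341.1 K → 4340 K.

4340 K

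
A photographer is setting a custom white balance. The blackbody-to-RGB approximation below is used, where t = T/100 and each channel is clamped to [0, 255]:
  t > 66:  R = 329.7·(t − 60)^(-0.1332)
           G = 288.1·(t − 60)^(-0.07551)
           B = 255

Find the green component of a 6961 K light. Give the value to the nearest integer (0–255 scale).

243

t = 6961/100 = 69.61; the t > 66 branch applies.
G = 288.1·(69.61 − 60)^(-0.07551) = 288.1·9.61^(-0.07551) = 288.1·0.84294 = 242.850.
Rounded: 243.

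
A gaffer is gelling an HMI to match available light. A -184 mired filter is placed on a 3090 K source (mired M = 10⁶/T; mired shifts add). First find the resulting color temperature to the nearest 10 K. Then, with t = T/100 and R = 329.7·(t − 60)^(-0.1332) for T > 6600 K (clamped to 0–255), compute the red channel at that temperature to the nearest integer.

M_in = 10⁶/3090 = 323.62; M_out = 323.62 + (-184) = 139.62.
T_out = 10⁶/139.62 = 7162.1 K → 7160 K; t = 71.6.
R = 329.7·(71.6 − 60)^(-0.1332) = 329.7·11.6^(-0.1332) = 329.7·0.72146 = 237.866.
Rounded: 238.

238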